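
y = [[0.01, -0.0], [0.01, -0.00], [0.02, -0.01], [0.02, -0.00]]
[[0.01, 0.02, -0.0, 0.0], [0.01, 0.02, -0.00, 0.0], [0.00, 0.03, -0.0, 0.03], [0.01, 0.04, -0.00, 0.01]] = y @ [[0.72, 1.9, -0.07, 0.46], [1.1, 0.44, 0.10, -1.69]]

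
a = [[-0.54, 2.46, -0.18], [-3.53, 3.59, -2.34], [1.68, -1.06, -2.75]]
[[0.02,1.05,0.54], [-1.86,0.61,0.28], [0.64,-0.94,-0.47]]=a @ [[0.62, 0.15, 0.09], [0.15, 0.48, 0.25], [0.09, 0.25, 0.13]]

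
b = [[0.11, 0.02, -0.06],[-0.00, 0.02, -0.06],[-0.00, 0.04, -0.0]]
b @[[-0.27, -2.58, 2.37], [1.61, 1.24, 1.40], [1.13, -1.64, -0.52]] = [[-0.07, -0.16, 0.32], [-0.04, 0.12, 0.06], [0.06, 0.05, 0.06]]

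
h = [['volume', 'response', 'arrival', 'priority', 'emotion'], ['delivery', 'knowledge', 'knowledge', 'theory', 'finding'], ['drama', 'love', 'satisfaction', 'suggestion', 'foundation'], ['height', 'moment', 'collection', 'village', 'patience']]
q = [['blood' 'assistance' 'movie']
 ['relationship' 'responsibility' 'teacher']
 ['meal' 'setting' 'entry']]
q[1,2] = 'teacher'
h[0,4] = 'emotion'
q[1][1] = 'responsibility'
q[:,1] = ['assistance', 'responsibility', 'setting']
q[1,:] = ['relationship', 'responsibility', 'teacher']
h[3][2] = 'collection'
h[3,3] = 'village'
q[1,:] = ['relationship', 'responsibility', 'teacher']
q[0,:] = ['blood', 'assistance', 'movie']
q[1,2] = 'teacher'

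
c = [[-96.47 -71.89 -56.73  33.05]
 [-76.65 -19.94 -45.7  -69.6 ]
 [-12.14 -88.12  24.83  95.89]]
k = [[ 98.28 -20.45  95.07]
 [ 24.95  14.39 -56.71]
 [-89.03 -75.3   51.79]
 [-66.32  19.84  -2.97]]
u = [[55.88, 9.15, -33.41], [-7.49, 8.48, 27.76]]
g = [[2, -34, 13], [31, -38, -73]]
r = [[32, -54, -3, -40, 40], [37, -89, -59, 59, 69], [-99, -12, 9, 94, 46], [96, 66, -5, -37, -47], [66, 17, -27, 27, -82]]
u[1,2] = 27.76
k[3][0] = -66.32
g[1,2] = -73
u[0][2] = -33.41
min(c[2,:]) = -88.12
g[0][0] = 2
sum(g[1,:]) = -80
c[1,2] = -45.7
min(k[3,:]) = -66.32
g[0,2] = 13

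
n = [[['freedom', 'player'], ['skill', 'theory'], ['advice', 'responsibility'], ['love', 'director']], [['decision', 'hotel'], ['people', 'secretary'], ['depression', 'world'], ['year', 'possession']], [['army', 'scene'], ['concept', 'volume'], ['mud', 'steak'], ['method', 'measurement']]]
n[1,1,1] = 'secretary'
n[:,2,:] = [['advice', 'responsibility'], ['depression', 'world'], ['mud', 'steak']]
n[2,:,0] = ['army', 'concept', 'mud', 'method']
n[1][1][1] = 'secretary'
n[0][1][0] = 'skill'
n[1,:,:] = [['decision', 'hotel'], ['people', 'secretary'], ['depression', 'world'], ['year', 'possession']]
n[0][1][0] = 'skill'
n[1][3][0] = 'year'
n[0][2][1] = 'responsibility'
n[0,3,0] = 'love'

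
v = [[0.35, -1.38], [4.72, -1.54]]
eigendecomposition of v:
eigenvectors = [[0.18+0.44j, (0.18-0.44j)], [0.88+0.00j, (0.88-0j)]]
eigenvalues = [(-0.6+2.37j), (-0.6-2.37j)]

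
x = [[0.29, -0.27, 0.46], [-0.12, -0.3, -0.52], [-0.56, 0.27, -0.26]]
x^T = [[0.29,-0.12,-0.56], [-0.27,-0.30,0.27], [0.46,-0.52,-0.26]]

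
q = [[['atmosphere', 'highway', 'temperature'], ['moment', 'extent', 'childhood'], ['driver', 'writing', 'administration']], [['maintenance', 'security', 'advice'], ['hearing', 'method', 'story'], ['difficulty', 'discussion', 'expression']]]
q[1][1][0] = 'hearing'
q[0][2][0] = 'driver'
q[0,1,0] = 'moment'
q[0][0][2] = 'temperature'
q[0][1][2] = 'childhood'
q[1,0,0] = 'maintenance'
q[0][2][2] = 'administration'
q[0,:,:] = [['atmosphere', 'highway', 'temperature'], ['moment', 'extent', 'childhood'], ['driver', 'writing', 'administration']]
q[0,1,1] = 'extent'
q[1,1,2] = 'story'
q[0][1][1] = 'extent'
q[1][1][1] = 'method'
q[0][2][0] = 'driver'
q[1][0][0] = 'maintenance'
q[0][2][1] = 'writing'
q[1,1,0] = 'hearing'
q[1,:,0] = ['maintenance', 'hearing', 'difficulty']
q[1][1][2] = 'story'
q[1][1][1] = 'method'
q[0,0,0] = 'atmosphere'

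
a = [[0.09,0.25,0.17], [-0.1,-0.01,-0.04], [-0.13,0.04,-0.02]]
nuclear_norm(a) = 0.49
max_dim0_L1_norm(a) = 0.32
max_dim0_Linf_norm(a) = 0.25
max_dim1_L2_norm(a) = 0.32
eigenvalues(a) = [(0.03+0.21j), (0.03-0.21j), 0j]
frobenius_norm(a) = 0.36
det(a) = 0.00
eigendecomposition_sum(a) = [[(0.04+0.1j), 0.12-0.05j, 0.09+0.01j], [-0.05-0.00j, (-0.01+0.06j), (-0.02+0.03j)], [(-0.06+0.02j), (0.02+0.08j), -0.01+0.05j]] + [[0.04-0.10j,(0.12+0.05j),(0.09-0.01j)], [(-0.05+0j),-0.01-0.06j,-0.02-0.03j], [(-0.06-0.02j),(0.02-0.08j),(-0.01-0.05j)]] + [[0.00-0.00j, 0.00+0.00j, (-0-0j)], [-0j, 0j, -0.00-0.00j], [(-0+0j), -0.00-0.00j, 0j]]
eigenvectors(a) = [[(-0.79+0j),-0.79-0.00j,(-0.28+0j)], [(0.15-0.33j),(0.15+0.33j),(-0.47+0j)], [0.05-0.50j,0.05+0.50j,(0.84+0j)]]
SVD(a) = [[-0.97, -0.19, -0.12], [0.21, -0.53, -0.82], [0.09, -0.83, 0.55]] @ diag([0.32227222115162807, 0.16198533904583923, 0.0011685068252828006]) @ [[-0.37, -0.75, -0.55], [0.89, -0.46, 0.03], [-0.28, -0.47, 0.84]]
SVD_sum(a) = [[0.12, 0.24, 0.17],[-0.02, -0.05, -0.04],[-0.01, -0.02, -0.02]] + [[-0.03, 0.01, -0.00], [-0.08, 0.04, -0.00], [-0.12, 0.06, -0.00]] + [[0.0, 0.00, -0.00], [0.00, 0.0, -0.00], [-0.00, -0.00, 0.0]]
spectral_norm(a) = 0.32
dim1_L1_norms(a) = [0.51, 0.15, 0.19]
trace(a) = 0.06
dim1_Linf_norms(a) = [0.25, 0.1, 0.13]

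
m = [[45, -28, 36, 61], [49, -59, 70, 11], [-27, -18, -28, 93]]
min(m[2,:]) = -28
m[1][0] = 49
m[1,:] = [49, -59, 70, 11]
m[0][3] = 61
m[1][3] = 11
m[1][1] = -59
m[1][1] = -59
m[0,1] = -28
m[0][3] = 61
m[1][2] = 70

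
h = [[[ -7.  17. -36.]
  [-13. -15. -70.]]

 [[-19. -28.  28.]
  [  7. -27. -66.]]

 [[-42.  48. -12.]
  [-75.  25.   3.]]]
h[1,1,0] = 7.0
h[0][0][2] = -36.0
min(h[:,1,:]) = -75.0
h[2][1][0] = -75.0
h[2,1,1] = 25.0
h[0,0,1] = 17.0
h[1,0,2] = 28.0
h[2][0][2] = -12.0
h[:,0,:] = [[-7.0, 17.0, -36.0], [-19.0, -28.0, 28.0], [-42.0, 48.0, -12.0]]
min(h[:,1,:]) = -75.0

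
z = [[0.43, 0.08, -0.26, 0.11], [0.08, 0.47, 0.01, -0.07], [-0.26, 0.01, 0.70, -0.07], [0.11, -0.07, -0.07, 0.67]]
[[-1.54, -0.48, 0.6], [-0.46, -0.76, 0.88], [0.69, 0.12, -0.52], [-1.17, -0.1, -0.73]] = z@ [[-3.36,-0.90,1.14], [-0.6,-1.49,1.51], [-0.38,-0.16,-0.46], [-1.29,-0.18,-1.16]]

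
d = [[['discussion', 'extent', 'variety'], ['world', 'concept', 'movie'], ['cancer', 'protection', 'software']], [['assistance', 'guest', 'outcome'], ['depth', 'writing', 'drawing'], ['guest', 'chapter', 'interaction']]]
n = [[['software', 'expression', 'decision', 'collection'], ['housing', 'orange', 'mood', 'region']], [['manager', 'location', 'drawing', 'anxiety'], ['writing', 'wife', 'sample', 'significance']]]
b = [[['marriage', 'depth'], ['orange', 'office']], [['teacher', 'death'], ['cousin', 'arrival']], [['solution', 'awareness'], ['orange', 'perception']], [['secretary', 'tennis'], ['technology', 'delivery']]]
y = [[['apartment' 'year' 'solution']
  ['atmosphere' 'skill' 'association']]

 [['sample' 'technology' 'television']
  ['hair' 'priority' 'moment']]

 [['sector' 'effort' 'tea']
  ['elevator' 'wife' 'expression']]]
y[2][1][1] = 'wife'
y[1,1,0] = 'hair'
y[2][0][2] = 'tea'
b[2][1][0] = 'orange'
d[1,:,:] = [['assistance', 'guest', 'outcome'], ['depth', 'writing', 'drawing'], ['guest', 'chapter', 'interaction']]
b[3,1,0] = 'technology'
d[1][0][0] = 'assistance'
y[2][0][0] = 'sector'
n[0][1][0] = 'housing'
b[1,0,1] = 'death'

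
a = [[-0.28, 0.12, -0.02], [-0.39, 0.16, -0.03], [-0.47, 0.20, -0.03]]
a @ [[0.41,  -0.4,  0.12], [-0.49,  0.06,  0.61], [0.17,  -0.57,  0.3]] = [[-0.18, 0.13, 0.03], [-0.24, 0.18, 0.04], [-0.30, 0.22, 0.06]]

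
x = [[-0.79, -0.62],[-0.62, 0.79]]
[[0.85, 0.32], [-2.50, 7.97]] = x @ [[0.87, -5.15], [-2.48, 6.05]]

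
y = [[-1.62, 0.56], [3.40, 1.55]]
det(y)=-4.415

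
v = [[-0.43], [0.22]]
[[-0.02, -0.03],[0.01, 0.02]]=v@ [[0.05, 0.08]]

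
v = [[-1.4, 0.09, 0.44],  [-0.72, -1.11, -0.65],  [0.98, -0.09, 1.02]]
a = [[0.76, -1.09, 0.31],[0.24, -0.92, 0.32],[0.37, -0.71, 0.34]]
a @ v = [[0.02,1.25,1.36], [0.64,1.01,1.03], [0.33,0.79,0.97]]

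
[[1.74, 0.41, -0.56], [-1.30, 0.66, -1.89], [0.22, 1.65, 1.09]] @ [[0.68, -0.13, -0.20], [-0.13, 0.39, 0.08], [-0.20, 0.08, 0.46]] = [[1.24, -0.11, -0.57], [-0.59, 0.28, -0.56], [-0.28, 0.70, 0.59]]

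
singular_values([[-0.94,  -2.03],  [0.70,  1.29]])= [2.67, 0.08]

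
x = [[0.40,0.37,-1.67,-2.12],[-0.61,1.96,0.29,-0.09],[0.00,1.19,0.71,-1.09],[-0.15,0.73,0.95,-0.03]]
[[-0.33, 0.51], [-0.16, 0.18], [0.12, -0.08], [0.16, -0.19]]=x @ [[0.08, -0.12],  [-0.1, 0.1],  [0.26, -0.3],  [-0.05, -0.01]]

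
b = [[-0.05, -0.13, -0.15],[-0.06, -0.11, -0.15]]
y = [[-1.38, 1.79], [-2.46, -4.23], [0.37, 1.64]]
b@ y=[[0.33, 0.21], [0.30, 0.11]]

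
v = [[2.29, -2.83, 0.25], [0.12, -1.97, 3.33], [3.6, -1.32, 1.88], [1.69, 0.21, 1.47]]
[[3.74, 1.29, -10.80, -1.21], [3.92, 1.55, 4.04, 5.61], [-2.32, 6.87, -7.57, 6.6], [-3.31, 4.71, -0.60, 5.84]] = v @ [[-1.43, 1.76, -2.68, 1.06], [-2.5, 1.06, 1.86, 1.51], [-0.25, 1.03, 2.41, 2.54]]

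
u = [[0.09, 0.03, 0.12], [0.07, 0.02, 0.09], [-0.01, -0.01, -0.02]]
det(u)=-0.000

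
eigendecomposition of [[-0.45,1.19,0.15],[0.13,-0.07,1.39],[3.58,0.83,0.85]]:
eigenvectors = [[(-0.25+0j), -0.28+0.35j, (-0.28-0.35j)], [-0.49+0.00j, -0.32-0.47j, (-0.32+0.47j)], [-0.84+0.00j, (0.68+0j), 0.68-0.00j]]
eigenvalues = [(2.39+0j), (-1.03+1.27j), (-1.03-1.27j)]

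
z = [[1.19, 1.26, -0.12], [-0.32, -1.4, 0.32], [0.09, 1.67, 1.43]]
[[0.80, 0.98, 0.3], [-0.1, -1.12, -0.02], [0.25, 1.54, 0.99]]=z @ [[0.76, -0.06, 0.2], [-0.06, 0.84, 0.1], [0.20, 0.10, 0.56]]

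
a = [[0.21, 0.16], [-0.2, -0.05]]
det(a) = 0.02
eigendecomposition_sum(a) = [[(0.1+0.02j),0.08-0.05j], [-0.10+0.07j,(-0.02+0.1j)]] + [[0.10-0.02j, 0.08+0.05j], [(-0.1-0.07j), -0.03-0.10j]]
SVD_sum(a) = [[0.23, 0.13], [-0.18, -0.1]] + [[-0.02, 0.03],[-0.02, 0.05]]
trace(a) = 0.16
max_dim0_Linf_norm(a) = 0.21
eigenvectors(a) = [[-0.48-0.46j, -0.48+0.46j], [(0.75+0j), (0.75-0j)]]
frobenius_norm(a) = 0.33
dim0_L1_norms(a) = [0.41, 0.21]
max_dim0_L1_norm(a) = 0.41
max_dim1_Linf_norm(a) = 0.21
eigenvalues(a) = [(0.08+0.12j), (0.08-0.12j)]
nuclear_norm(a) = 0.39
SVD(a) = [[-0.79, 0.61], [0.61, 0.79]] @ diag([0.32850662041558115, 0.06544769165626305]) @ [[-0.88, -0.48],[-0.48, 0.88]]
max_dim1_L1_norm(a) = 0.37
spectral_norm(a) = 0.33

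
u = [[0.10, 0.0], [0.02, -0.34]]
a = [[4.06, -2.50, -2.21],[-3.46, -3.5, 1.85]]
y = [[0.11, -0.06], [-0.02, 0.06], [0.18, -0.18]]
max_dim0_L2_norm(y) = 0.21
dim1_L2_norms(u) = [0.1, 0.34]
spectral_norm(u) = 0.34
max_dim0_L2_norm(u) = 0.34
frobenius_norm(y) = 0.29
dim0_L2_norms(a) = [5.33, 4.3, 2.88]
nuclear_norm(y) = 0.33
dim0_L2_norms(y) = [0.21, 0.2]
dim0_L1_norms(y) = [0.31, 0.3]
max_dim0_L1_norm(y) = 0.31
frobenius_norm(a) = 7.43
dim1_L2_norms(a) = [5.26, 5.26]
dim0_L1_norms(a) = [7.52, 6.0, 4.06]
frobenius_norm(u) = 0.35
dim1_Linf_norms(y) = [0.11, 0.06, 0.18]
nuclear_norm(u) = 0.44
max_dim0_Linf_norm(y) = 0.18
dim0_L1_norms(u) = [0.12, 0.34]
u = a @ y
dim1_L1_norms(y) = [0.17, 0.08, 0.36]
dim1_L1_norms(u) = [0.1, 0.36]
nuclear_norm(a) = 10.36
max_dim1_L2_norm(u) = 0.34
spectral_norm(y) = 0.29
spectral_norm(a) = 6.08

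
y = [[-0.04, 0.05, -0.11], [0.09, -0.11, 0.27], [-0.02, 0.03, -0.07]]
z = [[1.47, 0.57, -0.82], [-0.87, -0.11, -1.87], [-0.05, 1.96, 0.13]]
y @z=[[-0.1, -0.24, -0.08], [0.21, 0.59, 0.17], [-0.05, -0.15, -0.05]]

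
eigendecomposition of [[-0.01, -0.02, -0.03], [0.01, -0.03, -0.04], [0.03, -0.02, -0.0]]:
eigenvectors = [[-0.67+0.00j, (-0.67-0j), -0.26+0.00j], [(-0.61+0.29j), -0.61-0.29j, -0.71+0.00j], [0.07+0.29j, (0.07-0.29j), 0.65+0.00j]]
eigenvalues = [(-0.02+0.02j), (-0.02-0.02j), (0.01+0j)]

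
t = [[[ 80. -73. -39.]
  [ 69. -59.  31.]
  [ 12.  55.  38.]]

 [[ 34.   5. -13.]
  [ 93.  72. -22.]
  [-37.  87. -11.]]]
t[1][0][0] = 34.0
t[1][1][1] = 72.0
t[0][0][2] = -39.0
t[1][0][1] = 5.0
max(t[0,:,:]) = 80.0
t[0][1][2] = 31.0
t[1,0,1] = 5.0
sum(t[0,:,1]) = -77.0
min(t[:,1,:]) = -59.0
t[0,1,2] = 31.0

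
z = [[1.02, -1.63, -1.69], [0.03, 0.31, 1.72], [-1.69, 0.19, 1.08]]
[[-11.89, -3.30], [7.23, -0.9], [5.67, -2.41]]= z@[[-0.67,1.07], [3.08,4.00], [3.66,-1.26]]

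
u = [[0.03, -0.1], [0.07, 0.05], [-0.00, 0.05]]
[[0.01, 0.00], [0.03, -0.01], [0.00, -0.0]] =u @[[0.33, -0.07], [0.04, -0.04]]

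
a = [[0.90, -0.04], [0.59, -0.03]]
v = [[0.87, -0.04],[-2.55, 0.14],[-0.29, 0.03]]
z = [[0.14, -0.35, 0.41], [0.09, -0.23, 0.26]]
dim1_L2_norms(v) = [0.87, 2.55, 0.29]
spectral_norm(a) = 1.08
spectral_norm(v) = 2.71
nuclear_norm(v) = 2.73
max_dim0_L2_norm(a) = 1.08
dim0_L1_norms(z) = [0.23, 0.58, 0.67]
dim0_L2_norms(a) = [1.08, 0.05]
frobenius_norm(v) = 2.71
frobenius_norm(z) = 0.66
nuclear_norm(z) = 0.67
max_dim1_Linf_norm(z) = 0.41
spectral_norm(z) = 0.66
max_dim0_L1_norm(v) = 3.71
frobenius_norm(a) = 1.08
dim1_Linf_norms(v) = [0.87, 2.55, 0.29]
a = z @ v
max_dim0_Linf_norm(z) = 0.41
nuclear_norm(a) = 1.08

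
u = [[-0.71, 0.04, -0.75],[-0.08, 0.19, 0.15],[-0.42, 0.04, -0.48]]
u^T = [[-0.71, -0.08, -0.42], [0.04, 0.19, 0.04], [-0.75, 0.15, -0.48]]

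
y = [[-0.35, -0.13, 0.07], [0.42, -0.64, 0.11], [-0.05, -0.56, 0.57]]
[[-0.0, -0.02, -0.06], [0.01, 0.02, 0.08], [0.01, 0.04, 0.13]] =y@[[0.01, 0.06, 0.20],[0.0, 0.02, 0.06],[0.02, 0.09, 0.31]]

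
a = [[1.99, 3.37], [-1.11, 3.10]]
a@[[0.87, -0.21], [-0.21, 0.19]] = [[1.02, 0.22],[-1.62, 0.82]]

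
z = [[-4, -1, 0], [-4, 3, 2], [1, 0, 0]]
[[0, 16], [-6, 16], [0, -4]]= z@[[0, -4], [0, 0], [-3, 0]]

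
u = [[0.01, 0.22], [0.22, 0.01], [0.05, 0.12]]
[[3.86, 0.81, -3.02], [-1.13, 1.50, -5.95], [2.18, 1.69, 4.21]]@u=[[0.07, 0.49], [0.02, -0.95], [0.6, 1.00]]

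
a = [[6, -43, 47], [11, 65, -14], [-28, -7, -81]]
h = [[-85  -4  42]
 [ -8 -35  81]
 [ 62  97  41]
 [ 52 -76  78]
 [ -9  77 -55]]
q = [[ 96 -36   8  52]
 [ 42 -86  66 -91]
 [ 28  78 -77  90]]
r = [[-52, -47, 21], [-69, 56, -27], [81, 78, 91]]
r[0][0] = -52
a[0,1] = -43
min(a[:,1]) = -43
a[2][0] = -28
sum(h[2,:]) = 200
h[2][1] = 97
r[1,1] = 56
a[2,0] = -28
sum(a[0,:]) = 10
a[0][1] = -43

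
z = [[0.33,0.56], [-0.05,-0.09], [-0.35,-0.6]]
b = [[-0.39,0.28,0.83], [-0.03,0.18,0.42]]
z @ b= [[-0.15, 0.19, 0.51], [0.02, -0.03, -0.08], [0.15, -0.21, -0.54]]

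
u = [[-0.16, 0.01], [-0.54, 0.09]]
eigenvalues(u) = [-0.14, 0.07]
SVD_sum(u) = [[-0.16,0.02], [-0.54,0.09]] + [[-0.0,-0.01], [0.00,0.0]]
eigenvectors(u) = [[-0.39, -0.04], [-0.92, -1.0]]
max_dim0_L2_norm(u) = 0.56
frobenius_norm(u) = 0.57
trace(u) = -0.07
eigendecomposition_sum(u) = [[-0.15, 0.01], [-0.36, 0.02]] + [[-0.01, 0.0], [-0.18, 0.07]]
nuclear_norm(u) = 0.59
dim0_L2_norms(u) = [0.56, 0.09]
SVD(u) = [[-0.28, -0.96], [-0.96, 0.28]] @ diag([0.5702200319922544, 0.015783380967090012]) @ [[0.99, -0.16], [0.16, 0.99]]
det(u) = -0.01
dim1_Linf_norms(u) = [0.16, 0.54]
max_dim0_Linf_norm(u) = 0.54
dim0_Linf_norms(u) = [0.54, 0.09]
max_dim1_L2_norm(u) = 0.55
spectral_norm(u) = 0.57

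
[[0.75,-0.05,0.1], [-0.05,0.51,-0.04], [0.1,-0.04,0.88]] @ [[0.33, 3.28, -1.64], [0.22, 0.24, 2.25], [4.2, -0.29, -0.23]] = [[0.66, 2.42, -1.37], [-0.07, -0.03, 1.24], [3.72, 0.06, -0.46]]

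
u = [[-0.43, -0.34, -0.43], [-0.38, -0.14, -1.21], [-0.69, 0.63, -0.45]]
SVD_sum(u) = [[-0.29, 0.03, -0.49],[-0.63, 0.06, -1.05],[-0.4, 0.04, -0.66]] + [[0.10, -0.22, -0.07], [0.12, -0.28, -0.09], [-0.27, 0.61, 0.19]] + [[-0.23, -0.14, 0.13],[0.13, 0.08, -0.07],[-0.03, -0.02, 0.02]]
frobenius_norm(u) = 1.79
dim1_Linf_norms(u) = [0.43, 1.21, 0.69]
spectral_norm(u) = 1.56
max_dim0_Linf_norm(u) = 1.21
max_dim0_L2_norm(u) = 1.36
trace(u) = -1.02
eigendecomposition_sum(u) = [[-0.82-0.00j, (0.1+0j), -0.56-0.00j], [-0.77-0.00j, 0.10+0.00j, -0.53-0.00j], [(-0.2-0j), (0.03+0j), -0.13-0.00j]] + [[(0.19+0.04j), (-0.22+0.02j), 0.06-0.23j],[0.19-0.30j, (-0.12+0.39j), (-0.34-0.26j)],[(-0.25-0.11j), 0.30+0.05j, (-0.16+0.28j)]] + [[0.19-0.04j, (-0.22-0.02j), 0.06+0.23j], [(0.19+0.3j), -0.12-0.39j, -0.34+0.26j], [-0.25+0.11j, 0.30-0.05j, (-0.16-0.28j)]]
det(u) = -0.44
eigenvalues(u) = [(-0.85+0j), (-0.08+0.71j), (-0.08-0.71j)]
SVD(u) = [[-0.37, -0.32, -0.87], [-0.79, -0.39, 0.47], [-0.5, 0.86, -0.1]] @ diag([1.5562919201829069, 0.8032741684489201, 0.34886396987378243]) @ [[0.51,-0.05,0.86],[-0.38,0.88,0.28],[0.77,0.47,-0.43]]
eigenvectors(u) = [[(0.72+0j), (-0.15-0.37j), (-0.15+0.37j)], [0.67+0.00j, (-0.73+0j), -0.73-0.00j], [0.17+0.00j, 0.08+0.55j, 0.08-0.55j]]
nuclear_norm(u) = 2.71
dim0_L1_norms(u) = [1.5, 1.11, 2.09]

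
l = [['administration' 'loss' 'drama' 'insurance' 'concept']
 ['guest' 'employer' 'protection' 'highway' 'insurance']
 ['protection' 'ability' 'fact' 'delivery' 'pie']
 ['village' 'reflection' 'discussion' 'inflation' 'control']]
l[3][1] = 'reflection'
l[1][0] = 'guest'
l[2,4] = 'pie'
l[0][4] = 'concept'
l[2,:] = ['protection', 'ability', 'fact', 'delivery', 'pie']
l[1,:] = ['guest', 'employer', 'protection', 'highway', 'insurance']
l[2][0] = 'protection'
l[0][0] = 'administration'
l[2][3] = 'delivery'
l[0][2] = 'drama'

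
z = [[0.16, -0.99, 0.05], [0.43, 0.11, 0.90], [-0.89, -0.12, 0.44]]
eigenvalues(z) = [(-0.15+0.99j), (-0.15-0.99j), (1+0j)]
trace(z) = 0.71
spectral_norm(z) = 1.01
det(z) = 1.01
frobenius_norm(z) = 1.74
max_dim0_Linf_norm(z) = 0.99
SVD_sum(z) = [[0.36, -0.5, 0.44], [0.31, -0.43, 0.38], [-0.04, 0.06, -0.05]] + [[0.05, -0.37, -0.46], [-0.06, 0.46, 0.57], [-0.03, 0.21, 0.27]] + [[-0.25, -0.12, 0.07], [0.18, 0.09, -0.05], [-0.82, -0.39, 0.23]]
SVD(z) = [[-0.75, 0.59, 0.29], [-0.65, -0.73, -0.2], [0.09, -0.34, 0.94]] @ diag([1.0063000686160777, 1.0015375377075575, 0.9997913444644141]) @ [[-0.48, 0.66, -0.58], [0.09, -0.62, -0.78], [-0.87, -0.42, 0.24]]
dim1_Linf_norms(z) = [0.99, 0.9, 0.89]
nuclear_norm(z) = 3.01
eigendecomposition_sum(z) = [[-0.05+0.37j, -0.37+0.07j, 0.21+0.22j], [0.34+0.17j, -0.06+0.38j, 0.28-0.13j], [(-0.26+0.15j), (-0.23-0.21j), -0.04+0.24j]] + [[-0.05-0.37j, (-0.37-0.07j), (0.21-0.22j)], [0.34-0.17j, -0.06-0.38j, (0.28+0.13j)], [(-0.26-0.15j), -0.23+0.21j, (-0.04-0.24j)]] + [[0.26-0.00j, (-0.24+0j), (-0.37-0j)], [(-0.24+0j), 0.22-0.00j, 0.34+0.00j], [-0.37+0.00j, (0.34-0j), 0.51+0.00j]]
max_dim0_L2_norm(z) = 1.0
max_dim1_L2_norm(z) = 1.0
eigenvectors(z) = [[(-0.2-0.57j), -0.20+0.57j, -0.51+0.00j],[-0.62+0.00j, -0.62-0.00j, (0.47+0j)],[(0.27-0.41j), 0.27+0.41j, 0.71+0.00j]]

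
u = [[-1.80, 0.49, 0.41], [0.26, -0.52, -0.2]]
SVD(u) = [[-0.97, 0.23], [0.23, 0.97]] @ diag([1.9584511947897025, 0.4366565213377526]) @ [[0.93, -0.3, -0.23],  [-0.35, -0.91, -0.23]]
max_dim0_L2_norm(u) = 1.82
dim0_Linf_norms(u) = [1.8, 0.52, 0.41]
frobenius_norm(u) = 2.01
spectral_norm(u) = 1.96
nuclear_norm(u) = 2.40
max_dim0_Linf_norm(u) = 1.8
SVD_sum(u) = [[-1.76,0.58,0.43], [0.41,-0.13,-0.1]] + [[-0.04, -0.09, -0.02], [-0.15, -0.39, -0.10]]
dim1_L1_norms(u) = [2.7, 0.98]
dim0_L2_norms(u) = [1.82, 0.71, 0.46]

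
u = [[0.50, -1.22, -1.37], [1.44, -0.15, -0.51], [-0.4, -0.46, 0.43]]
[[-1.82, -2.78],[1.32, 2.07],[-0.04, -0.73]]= u @ [[1.53, 2.17],[0.28, 1.27],[1.64, 1.69]]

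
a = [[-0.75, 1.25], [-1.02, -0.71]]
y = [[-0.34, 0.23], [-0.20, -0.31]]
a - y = [[-0.41, 1.02], [-0.82, -0.40]]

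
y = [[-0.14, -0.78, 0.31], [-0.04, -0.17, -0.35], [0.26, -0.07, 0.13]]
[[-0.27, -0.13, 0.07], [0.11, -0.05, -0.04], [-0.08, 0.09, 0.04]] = y @ [[-0.05,0.34,0.06],[0.19,0.12,-0.05],[-0.41,0.05,0.14]]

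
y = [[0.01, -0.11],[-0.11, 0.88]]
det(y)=-0.003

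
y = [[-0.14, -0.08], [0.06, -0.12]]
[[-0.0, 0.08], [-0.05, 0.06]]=y @ [[-0.16,  -0.24], [0.33,  -0.60]]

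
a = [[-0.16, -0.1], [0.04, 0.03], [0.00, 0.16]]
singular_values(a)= [0.22, 0.12]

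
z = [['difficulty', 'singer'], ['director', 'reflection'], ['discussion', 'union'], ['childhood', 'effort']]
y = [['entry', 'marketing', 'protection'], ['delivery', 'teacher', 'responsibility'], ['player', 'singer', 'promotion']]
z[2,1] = 'union'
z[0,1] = 'singer'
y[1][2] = 'responsibility'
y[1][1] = 'teacher'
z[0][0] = 'difficulty'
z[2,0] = 'discussion'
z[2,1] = 'union'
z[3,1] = 'effort'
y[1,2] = 'responsibility'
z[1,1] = 'reflection'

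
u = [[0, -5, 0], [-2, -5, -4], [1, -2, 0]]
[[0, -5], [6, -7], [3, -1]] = u @[[3, 1], [0, 1], [-3, 0]]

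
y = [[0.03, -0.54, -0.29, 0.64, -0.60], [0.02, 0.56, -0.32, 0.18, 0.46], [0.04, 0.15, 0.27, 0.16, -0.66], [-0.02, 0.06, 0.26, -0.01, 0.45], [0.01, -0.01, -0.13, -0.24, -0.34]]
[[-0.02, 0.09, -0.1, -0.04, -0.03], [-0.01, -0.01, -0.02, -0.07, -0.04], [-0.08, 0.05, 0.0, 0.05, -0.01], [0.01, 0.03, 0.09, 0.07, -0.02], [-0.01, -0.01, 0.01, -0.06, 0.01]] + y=[[0.01, -0.45, -0.39, 0.6, -0.63],[0.01, 0.55, -0.34, 0.11, 0.42],[-0.04, 0.20, 0.27, 0.21, -0.67],[-0.01, 0.09, 0.35, 0.06, 0.43],[0.00, -0.02, -0.12, -0.30, -0.33]]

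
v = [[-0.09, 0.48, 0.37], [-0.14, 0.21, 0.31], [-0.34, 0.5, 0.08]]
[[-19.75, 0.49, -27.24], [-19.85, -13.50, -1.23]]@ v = [[10.97, -23.00, -9.33],  [4.09, -12.98, -11.63]]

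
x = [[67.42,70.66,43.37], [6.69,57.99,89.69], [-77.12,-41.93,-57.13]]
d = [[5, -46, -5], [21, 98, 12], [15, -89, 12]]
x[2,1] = -41.93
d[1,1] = 98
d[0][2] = -5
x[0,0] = 67.42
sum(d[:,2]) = 19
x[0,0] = 67.42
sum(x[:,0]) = -3.010000000000005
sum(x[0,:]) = 181.45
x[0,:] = [67.42, 70.66, 43.37]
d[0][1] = -46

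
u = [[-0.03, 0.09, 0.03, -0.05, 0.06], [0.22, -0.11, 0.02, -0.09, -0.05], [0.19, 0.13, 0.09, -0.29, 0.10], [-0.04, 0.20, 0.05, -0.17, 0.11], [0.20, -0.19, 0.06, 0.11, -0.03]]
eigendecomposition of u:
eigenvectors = [[-0.22,0.27,0.00,0.05,-0.44],[0.18,0.03,0.31,-0.27,-0.68],[-0.50,0.59,0.69,-0.69,0.22],[-0.57,0.32,0.28,-0.12,-0.40],[0.59,0.69,-0.59,0.66,0.36]]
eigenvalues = [-0.32, 0.14, -0.05, -0.02, -0.0]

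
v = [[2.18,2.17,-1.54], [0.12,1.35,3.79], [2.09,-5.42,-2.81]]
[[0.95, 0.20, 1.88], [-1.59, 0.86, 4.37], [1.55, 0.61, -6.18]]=v @ [[0.15, 0.37, 0.52], [-0.01, -0.1, 0.92], [-0.42, 0.25, 0.81]]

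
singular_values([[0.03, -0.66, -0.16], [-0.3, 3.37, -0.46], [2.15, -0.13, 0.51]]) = [3.51, 2.16, 0.23]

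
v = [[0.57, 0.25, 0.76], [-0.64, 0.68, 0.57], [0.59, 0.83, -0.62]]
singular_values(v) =[1.23, 1.13, 0.88]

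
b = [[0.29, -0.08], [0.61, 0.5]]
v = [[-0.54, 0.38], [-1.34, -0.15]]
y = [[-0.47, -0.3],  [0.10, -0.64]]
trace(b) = 0.79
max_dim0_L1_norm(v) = 1.88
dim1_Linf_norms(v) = [0.54, 1.34]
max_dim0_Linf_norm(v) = 1.34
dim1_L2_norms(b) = [0.3, 0.79]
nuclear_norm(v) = 1.85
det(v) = 0.59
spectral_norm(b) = 0.81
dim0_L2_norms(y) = [0.48, 0.71]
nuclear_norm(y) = 1.18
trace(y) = -1.11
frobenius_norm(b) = 0.84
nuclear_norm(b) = 1.05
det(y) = 0.33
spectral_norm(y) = 0.72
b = v @ y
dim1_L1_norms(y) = [0.77, 0.74]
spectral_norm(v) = 1.44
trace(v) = -0.69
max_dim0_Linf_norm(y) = 0.64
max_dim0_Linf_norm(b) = 0.61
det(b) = 0.19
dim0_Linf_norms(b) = [0.61, 0.5]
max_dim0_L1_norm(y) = 0.94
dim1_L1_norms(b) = [0.37, 1.11]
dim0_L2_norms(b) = [0.68, 0.51]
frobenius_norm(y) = 0.85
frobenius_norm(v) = 1.50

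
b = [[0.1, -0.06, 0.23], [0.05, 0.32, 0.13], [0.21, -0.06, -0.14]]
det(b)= -0.022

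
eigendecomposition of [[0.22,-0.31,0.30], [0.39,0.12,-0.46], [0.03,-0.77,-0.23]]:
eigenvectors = [[(0.73+0j), 0.73-0.00j, -0.10+0.00j], [(-0.1-0.45j), (-0.1+0.45j), (0.52+0j)], [(0.35+0.36j), (0.35-0.36j), (0.85+0j)]]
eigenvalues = [(0.41+0.34j), (0.41-0.34j), (-0.71+0j)]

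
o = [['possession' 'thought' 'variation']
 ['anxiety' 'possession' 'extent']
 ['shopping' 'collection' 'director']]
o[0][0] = 'possession'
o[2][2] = 'director'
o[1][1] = 'possession'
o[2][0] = 'shopping'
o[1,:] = ['anxiety', 'possession', 'extent']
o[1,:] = ['anxiety', 'possession', 'extent']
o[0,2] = 'variation'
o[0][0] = 'possession'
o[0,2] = 'variation'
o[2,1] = 'collection'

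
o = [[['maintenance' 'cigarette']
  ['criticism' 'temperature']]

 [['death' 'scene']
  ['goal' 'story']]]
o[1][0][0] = 'death'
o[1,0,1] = 'scene'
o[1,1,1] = 'story'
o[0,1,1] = 'temperature'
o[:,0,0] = ['maintenance', 'death']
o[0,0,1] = 'cigarette'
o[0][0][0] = 'maintenance'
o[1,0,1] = 'scene'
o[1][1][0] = 'goal'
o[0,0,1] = 'cigarette'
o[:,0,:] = [['maintenance', 'cigarette'], ['death', 'scene']]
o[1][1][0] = 'goal'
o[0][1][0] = 'criticism'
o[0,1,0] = 'criticism'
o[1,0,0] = 'death'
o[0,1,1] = 'temperature'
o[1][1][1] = 'story'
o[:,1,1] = ['temperature', 'story']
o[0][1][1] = 'temperature'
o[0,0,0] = 'maintenance'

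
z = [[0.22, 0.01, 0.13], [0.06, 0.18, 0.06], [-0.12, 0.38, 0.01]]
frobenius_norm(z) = 0.51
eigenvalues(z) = [(0.05+0.03j), (0.05-0.03j), (0.3+0j)]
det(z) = 0.00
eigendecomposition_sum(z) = [[0.08-0.10j,(-0.12+0.18j),(0.03-0.07j)],[(0.01-0.02j),(-0.01+0.04j),-0.00-0.01j],[(-0.08+0.15j),(0.12-0.26j),(-0.02+0.09j)]] + [[0.08+0.10j, -0.12-0.18j, (0.03+0.07j)], [(0.01+0.02j), -0.01-0.04j, (-0+0.01j)], [-0.08-0.15j, (0.12+0.26j), (-0.02-0.09j)]] + [[(0.06+0j), 0.25-0.00j, (0.08+0j)],[(0.05+0j), 0.19-0.00j, 0.06+0.00j],[0.04+0.00j, 0.15-0.00j, 0.05+0.00j]]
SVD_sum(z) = [[0.01, -0.04, -0.0], [-0.04, 0.16, 0.01], [-0.1, 0.38, 0.02]] + [[0.21, 0.05, 0.13], [0.10, 0.02, 0.06], [-0.02, -0.0, -0.01]] + [[-0.00, -0.00, 0.0],[0.00, 0.0, -0.01],[-0.00, -0.0, 0.0]]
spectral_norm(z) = 0.43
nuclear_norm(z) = 0.72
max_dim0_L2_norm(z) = 0.42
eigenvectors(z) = [[(-0.6-0.1j), (-0.6+0.1j), (0.72+0j)], [(-0.1+0.03j), (-0.1-0.03j), (0.55+0j)], [(0.79+0j), (0.79-0j), 0.42+0.00j]]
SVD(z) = [[-0.09, -0.91, 0.41],  [0.37, -0.42, -0.83],  [0.92, 0.08, 0.38]] @ diag([0.4314274048142935, 0.27873038433440755, 0.008931249856388504]) @ [[-0.25,0.97,0.05], [-0.84,-0.19,-0.51], [-0.48,-0.17,0.86]]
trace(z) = 0.41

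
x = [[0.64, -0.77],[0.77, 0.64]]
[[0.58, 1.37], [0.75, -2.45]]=x @ [[0.95, -1.01], [0.03, -2.62]]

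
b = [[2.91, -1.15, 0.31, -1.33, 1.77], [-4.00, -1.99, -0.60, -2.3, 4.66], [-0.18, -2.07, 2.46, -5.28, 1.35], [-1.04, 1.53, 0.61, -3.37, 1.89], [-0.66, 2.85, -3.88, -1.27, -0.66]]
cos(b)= [[-1.6, 0.36, 1.4, -4.23, 2.54],[-3.74, -0.5, 0.79, -18.15, 6.45],[-1.96, -0.42, 1.79, -18.41, 8.06],[-1.95, 0.90, 7.2, -12.03, 9.48],[-2.99, -0.74, -2.19, -7.89, 0.68]]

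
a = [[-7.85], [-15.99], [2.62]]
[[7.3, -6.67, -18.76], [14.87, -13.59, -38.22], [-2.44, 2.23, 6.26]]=a @ [[-0.93, 0.85, 2.39]]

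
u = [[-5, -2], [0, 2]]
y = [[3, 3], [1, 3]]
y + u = [[-2, 1], [1, 5]]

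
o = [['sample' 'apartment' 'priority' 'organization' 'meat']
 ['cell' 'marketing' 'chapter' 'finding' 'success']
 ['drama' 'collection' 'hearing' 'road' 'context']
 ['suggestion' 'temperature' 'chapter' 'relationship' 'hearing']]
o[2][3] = 'road'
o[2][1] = 'collection'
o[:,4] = ['meat', 'success', 'context', 'hearing']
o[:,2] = ['priority', 'chapter', 'hearing', 'chapter']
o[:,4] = ['meat', 'success', 'context', 'hearing']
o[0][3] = 'organization'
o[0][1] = 'apartment'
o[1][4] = 'success'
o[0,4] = 'meat'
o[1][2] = 'chapter'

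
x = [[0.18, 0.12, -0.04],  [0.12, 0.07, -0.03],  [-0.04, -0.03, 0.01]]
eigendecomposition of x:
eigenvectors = [[-0.82, -0.44, 0.35],[-0.53, 0.82, -0.22],[0.19, 0.37, 0.91]]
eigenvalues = [0.27, -0.01, 0.0]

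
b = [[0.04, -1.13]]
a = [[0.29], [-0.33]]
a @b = [[0.01, -0.33], [-0.01, 0.37]]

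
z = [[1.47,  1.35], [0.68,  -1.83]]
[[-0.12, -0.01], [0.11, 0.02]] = z@[[-0.02, -0.0],[-0.07, -0.01]]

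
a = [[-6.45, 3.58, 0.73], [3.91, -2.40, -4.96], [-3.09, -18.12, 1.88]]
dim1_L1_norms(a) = [10.76, 11.27, 23.09]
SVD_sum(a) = [[0.26, 2.91, -0.20], [-0.15, -1.68, 0.12], [-1.65, -18.29, 1.26]] + [[-5.59, 0.71, 3.01], [5.27, -0.67, -2.84], [-1.37, 0.17, 0.74]] + [[-1.13, -0.04, -2.08], [-1.21, -0.05, -2.24], [-0.07, -0.0, -0.13]]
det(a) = 580.22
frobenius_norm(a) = 21.02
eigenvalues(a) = [9.73, -5.18, -11.52]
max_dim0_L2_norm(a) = 18.63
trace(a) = -6.97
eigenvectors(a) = [[-0.04, -0.74, -0.50], [-0.39, -0.13, 0.57], [0.92, -0.66, 0.66]]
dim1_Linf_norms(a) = [6.45, 4.96, 18.12]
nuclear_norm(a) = 31.11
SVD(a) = [[0.16, -0.72, 0.68],[-0.09, 0.68, 0.73],[-0.98, -0.18, 0.04]] @ diag([18.71847205121899, 8.919681370020726, 3.4751242172099035]) @ [[0.09, 0.99, -0.07], [0.87, -0.11, -0.47], [-0.48, -0.02, -0.88]]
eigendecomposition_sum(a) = [[0.16,0.46,-0.27], [1.41,3.97,-2.38], [-3.33,-9.34,5.6]] + [[-3.85, -2.11, -1.08], [-0.67, -0.37, -0.19], [-3.41, -1.87, -0.96]] + [[-2.76,5.23,2.09], [3.17,-6.0,-2.39], [3.65,-6.91,-2.76]]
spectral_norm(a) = 18.72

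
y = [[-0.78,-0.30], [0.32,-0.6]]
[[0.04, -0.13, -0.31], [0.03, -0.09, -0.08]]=y @[[-0.03, 0.09, 0.29], [-0.06, 0.20, 0.28]]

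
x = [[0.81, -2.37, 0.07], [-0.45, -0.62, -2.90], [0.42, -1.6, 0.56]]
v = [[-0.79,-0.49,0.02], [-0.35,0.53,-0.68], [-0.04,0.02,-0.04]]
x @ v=[[0.19, -1.65, 1.63], [0.69, -0.17, 0.53], [0.21, -1.04, 1.07]]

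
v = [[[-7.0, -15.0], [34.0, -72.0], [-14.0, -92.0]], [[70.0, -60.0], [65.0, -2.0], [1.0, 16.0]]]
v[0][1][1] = -72.0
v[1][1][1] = -2.0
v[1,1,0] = 65.0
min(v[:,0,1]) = -60.0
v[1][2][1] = 16.0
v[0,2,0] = -14.0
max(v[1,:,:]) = 70.0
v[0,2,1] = -92.0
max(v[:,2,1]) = 16.0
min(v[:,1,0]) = 34.0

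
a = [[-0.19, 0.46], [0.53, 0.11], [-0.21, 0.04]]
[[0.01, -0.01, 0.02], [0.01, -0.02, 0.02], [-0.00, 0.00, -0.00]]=a @ [[0.02, -0.03, 0.03], [0.03, -0.04, 0.05]]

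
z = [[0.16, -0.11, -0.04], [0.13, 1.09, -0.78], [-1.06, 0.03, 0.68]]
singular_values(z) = [1.53, 1.04, 0.0]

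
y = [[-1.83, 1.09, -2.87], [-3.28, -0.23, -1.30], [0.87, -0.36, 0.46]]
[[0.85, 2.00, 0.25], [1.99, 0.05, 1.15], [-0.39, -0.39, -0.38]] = y @ [[-0.55, 0.12, -0.5], [-0.35, 0.77, 0.26], [-0.08, -0.48, 0.33]]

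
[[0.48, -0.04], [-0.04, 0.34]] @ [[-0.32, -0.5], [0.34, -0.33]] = [[-0.17, -0.23], [0.13, -0.09]]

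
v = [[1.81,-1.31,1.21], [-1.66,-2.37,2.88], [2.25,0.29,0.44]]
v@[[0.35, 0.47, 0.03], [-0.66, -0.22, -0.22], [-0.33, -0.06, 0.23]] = [[1.10, 1.07, 0.62], [0.03, -0.43, 1.13], [0.45, 0.97, 0.1]]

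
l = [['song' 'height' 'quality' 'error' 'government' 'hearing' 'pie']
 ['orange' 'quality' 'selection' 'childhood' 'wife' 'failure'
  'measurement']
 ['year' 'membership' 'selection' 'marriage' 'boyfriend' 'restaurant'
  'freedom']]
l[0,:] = ['song', 'height', 'quality', 'error', 'government', 'hearing', 'pie']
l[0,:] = ['song', 'height', 'quality', 'error', 'government', 'hearing', 'pie']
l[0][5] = 'hearing'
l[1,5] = 'failure'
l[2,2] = 'selection'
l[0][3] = 'error'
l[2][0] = 'year'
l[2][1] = 'membership'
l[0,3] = 'error'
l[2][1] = 'membership'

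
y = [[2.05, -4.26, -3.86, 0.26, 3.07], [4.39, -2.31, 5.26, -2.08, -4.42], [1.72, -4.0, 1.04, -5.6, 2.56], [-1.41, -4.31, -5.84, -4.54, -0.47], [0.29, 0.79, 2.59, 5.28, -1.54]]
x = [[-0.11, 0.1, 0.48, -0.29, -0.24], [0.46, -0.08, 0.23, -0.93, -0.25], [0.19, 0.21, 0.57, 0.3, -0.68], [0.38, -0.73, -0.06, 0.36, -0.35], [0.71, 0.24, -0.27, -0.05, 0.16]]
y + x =[[1.94,-4.16,-3.38,-0.03,2.83], [4.85,-2.39,5.49,-3.01,-4.67], [1.91,-3.79,1.61,-5.30,1.88], [-1.03,-5.04,-5.9,-4.18,-0.82], [1.00,1.03,2.32,5.23,-1.38]]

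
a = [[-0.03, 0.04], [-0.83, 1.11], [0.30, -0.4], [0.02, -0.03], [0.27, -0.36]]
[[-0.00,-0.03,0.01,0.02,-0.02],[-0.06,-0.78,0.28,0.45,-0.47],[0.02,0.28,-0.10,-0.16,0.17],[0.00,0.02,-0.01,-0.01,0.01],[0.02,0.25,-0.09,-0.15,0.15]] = a @ [[-0.34, 0.63, -0.15, 0.11, 0.35], [-0.31, -0.23, 0.14, 0.49, -0.16]]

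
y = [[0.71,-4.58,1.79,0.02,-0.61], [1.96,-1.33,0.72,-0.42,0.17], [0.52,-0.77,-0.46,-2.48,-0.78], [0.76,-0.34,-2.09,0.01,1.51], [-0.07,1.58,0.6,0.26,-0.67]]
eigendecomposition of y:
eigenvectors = [[(-0.77+0j), (-0.77-0j), 0.07+0.00j, 0.18+0.00j, (-0.3+0j)],  [(-0.2+0.48j), -0.20-0.48j, (-0.23+0j), -0.14+0.00j, (-0.03+0j)],  [-0.16+0.10j, (-0.16-0.1j), (-0.64+0j), (-0.62+0j), 0.41+0.00j],  [-0.03-0.06j, -0.03+0.06j, 0.69+0.00j, (-0.66+0j), (-0.3+0j)],  [0.24+0.20j, 0.24-0.20j, (-0.25+0j), 0.34+0.00j, 0.81+0.00j]]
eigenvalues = [(0.09+2.73j), (0.09-2.73j), (1.58+0j), (-3.01+0j), (-0.49+0j)]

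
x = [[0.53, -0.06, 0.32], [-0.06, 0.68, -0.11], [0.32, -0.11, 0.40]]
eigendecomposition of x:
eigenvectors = [[0.62, 0.63, 0.47], [-0.09, -0.54, 0.84], [-0.78, 0.56, 0.28]]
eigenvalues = [0.13, 0.87, 0.61]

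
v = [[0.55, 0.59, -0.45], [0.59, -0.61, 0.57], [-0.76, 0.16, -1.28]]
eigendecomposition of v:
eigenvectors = [[0.92,0.30,-0.28], [0.25,-0.57,0.85], [-0.31,0.77,0.45]]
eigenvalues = [0.86, -1.7, -0.5]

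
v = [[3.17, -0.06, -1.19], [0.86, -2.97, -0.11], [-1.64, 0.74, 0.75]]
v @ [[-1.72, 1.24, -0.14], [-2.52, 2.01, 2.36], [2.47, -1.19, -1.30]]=[[-8.24, 5.23, 0.96], [5.73, -4.77, -6.99], [2.81, -1.44, 1.00]]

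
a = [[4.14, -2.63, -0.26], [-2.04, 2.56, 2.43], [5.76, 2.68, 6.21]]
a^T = [[4.14, -2.04, 5.76], [-2.63, 2.56, 2.68], [-0.26, 2.43, 6.21]]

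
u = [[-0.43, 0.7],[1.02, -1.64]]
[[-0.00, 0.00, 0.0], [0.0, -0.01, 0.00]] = u@[[0.02,-0.01,0.00], [0.01,-0.0,0.00]]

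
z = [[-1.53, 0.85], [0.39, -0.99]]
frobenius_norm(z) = 2.05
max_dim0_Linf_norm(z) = 1.53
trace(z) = -2.52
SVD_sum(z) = [[-1.35, 1.07], [0.72, -0.57]] + [[-0.18, -0.22],[-0.33, -0.42]]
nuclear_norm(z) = 2.56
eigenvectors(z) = [[-0.92, -0.68], [0.40, -0.73]]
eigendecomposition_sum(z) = [[-1.35, 1.27], [0.58, -0.55]] + [[-0.18, -0.42], [-0.19, -0.44]]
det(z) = 1.18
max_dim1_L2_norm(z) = 1.75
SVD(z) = [[-0.88,  0.47], [0.47,  0.88]] @ diag([1.957059652319707, 0.6045804473039698]) @ [[0.78,-0.62],[-0.62,-0.78]]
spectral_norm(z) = 1.96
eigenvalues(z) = [-1.9, -0.62]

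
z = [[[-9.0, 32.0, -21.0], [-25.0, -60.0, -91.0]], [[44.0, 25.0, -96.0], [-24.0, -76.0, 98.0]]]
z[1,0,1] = 25.0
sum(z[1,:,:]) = -29.0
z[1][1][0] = -24.0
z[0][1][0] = -25.0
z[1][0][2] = -96.0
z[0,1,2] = -91.0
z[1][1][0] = -24.0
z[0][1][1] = -60.0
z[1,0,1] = 25.0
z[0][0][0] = -9.0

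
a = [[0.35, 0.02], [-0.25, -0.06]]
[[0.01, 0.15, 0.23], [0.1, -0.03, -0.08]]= a@[[0.18, 0.52, 0.76], [-2.41, -1.62, -1.75]]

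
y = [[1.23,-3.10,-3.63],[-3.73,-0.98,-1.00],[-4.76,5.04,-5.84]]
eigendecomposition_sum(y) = [[(3.37+0j), (-2.43+0j), -0.89+0.00j], [-1.68+0.00j, 1.21-0.00j, 0.44+0.00j], [-2.23+0.00j, (1.6-0j), (0.59+0j)]] + [[(-1.07-1.35j), (-0.34+9.97j), -1.37-9.57j], [-1.02-1.49j, (-1.1+10.44j), (-0.72-10.14j)], [-1.27-1.03j, 1.72+9.30j, (-3.21-8.58j)]] + [[(-1.07+1.35j), (-0.34-9.97j), (-1.37+9.57j)], [-1.02+1.49j, -1.10-10.44j, (-0.72+10.14j)], [-1.27+1.03j, (1.72-9.3j), (-3.21+8.58j)]]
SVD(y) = [[0.00, 0.99, -0.15], [0.25, 0.15, 0.96], [0.97, -0.04, -0.25]] @ diag([9.330340091525839, 4.961553420738188, 3.2658293632133795]) @ [[-0.59, 0.49, -0.63],[0.18, -0.69, -0.7],[-0.78, -0.53, 0.32]]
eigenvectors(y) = [[(0.77+0j), 0.58-0.04j, (0.58+0.04j)], [-0.38+0.00j, 0.61+0.00j, (0.61-0j)], [-0.51+0.00j, (0.52-0.15j), 0.52+0.15j]]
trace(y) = -5.59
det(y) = 151.18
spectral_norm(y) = 9.33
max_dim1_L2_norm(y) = 9.06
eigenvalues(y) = [(5.17+0j), (-5.38+0.51j), (-5.38-0.51j)]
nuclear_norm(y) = 17.56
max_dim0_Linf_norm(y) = 5.84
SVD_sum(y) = [[-0.02, 0.02, -0.02],[-1.41, 1.17, -1.50],[-5.36, 4.46, -5.72]] + [[0.87, -3.38, -3.45], [0.13, -0.50, -0.51], [-0.04, 0.14, 0.15]] + [[0.39,0.26,-0.16],[-2.45,-1.65,1.01],[0.64,0.43,-0.26]]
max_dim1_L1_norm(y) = 15.64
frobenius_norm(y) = 11.06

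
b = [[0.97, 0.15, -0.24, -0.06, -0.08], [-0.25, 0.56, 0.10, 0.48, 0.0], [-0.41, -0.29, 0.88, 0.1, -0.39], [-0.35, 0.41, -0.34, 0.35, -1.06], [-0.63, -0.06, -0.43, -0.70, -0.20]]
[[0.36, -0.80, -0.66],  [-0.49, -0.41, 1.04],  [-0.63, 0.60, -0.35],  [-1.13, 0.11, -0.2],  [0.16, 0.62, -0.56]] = b @ [[0.37, -0.71, -0.66], [-0.12, -1.01, 0.62], [-0.18, -0.09, -0.16], [-0.65, -0.03, 1.13], [0.74, -0.24, 1.07]]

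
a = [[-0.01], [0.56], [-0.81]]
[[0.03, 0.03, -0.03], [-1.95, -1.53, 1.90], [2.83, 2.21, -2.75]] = a@ [[-3.49, -2.73, 3.39]]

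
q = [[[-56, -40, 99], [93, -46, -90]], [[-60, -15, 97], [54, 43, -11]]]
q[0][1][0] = 93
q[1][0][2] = 97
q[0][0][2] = 99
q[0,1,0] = 93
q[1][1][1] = 43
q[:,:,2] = [[99, -90], [97, -11]]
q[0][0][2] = 99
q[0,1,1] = -46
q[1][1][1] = 43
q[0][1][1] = -46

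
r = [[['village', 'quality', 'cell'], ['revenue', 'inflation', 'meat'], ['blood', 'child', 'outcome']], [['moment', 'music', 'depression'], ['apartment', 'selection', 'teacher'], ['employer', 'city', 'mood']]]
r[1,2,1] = 'city'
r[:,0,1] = ['quality', 'music']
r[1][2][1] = 'city'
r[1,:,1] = ['music', 'selection', 'city']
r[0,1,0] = 'revenue'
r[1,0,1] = 'music'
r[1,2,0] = 'employer'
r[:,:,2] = [['cell', 'meat', 'outcome'], ['depression', 'teacher', 'mood']]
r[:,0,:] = [['village', 'quality', 'cell'], ['moment', 'music', 'depression']]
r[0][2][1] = 'child'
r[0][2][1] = 'child'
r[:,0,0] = ['village', 'moment']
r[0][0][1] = 'quality'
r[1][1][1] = 'selection'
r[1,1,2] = 'teacher'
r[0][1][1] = 'inflation'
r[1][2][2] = 'mood'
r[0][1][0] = 'revenue'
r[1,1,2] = 'teacher'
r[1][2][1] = 'city'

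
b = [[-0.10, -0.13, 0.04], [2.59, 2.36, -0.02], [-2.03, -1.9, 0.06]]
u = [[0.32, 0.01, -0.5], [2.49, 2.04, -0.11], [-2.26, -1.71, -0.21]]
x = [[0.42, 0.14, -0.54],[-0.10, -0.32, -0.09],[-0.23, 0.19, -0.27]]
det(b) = -0.00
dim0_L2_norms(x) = [0.49, 0.4, 0.61]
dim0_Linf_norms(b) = [2.59, 2.36, 0.06]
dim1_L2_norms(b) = [0.17, 3.5, 2.78]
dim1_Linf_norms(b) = [0.13, 2.59, 2.03]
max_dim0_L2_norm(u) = 3.38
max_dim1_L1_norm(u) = 4.64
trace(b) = 2.32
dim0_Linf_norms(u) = [2.49, 2.04, 0.5]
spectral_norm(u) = 4.30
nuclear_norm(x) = 1.44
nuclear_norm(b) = 4.54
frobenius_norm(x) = 0.88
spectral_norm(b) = 4.48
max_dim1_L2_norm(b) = 3.5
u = x + b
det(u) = -0.37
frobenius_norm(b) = 4.48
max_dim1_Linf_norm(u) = 2.49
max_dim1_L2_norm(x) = 0.7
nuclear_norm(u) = 5.02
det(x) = 0.09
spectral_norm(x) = 0.71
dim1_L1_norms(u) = [0.83, 4.64, 4.18]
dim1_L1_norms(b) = [0.27, 4.97, 3.99]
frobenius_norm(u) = 4.34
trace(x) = -0.17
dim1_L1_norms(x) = [1.1, 0.51, 0.69]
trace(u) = 2.15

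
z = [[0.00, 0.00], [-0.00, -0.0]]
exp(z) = [[1.00, 0.00],  [0.00, 1.00]]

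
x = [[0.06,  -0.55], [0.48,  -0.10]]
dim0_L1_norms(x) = [0.54, 0.65]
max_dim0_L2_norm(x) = 0.56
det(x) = 0.26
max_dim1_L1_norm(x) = 0.61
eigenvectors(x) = [[(0.73+0j), 0.73-0.00j],  [0.11-0.67j, (0.11+0.67j)]]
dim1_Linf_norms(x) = [0.55, 0.48]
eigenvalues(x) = [(-0.02+0.51j), (-0.02-0.51j)]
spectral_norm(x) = 0.60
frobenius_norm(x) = 0.74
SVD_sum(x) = [[0.26, -0.42], [0.18, -0.29]] + [[-0.20, -0.13], [0.30, 0.19]]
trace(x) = -0.04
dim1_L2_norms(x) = [0.55, 0.49]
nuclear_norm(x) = 1.03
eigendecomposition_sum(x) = [[(0.03+0.26j), -0.28-0.01j], [(0.24+0.01j), -0.05+0.25j]] + [[(0.03-0.26j), (-0.28+0.01j)], [(0.24-0.01j), -0.05-0.25j]]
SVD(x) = [[-0.83, -0.56], [-0.56, 0.83]] @ diag([0.6027094491850726, 0.4280669572193426]) @ [[-0.53, 0.85],[0.85, 0.53]]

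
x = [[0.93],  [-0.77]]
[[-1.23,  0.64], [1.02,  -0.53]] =x @[[-1.32, 0.69]]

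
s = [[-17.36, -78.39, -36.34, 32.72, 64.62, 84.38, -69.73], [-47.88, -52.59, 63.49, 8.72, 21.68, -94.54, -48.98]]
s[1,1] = -52.59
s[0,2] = -36.34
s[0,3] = 32.72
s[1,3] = 8.72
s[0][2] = -36.34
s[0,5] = 84.38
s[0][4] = 64.62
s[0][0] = -17.36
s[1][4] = 21.68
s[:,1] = [-78.39, -52.59]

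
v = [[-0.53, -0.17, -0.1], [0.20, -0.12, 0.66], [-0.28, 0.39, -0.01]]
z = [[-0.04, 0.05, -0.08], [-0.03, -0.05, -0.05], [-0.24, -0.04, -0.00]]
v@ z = [[0.05, -0.01, 0.05], [-0.16, -0.01, -0.01], [0.0, -0.03, 0.00]]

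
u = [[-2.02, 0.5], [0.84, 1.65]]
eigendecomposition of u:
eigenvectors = [[-0.98,-0.13], [0.22,-0.99]]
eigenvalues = [-2.13, 1.76]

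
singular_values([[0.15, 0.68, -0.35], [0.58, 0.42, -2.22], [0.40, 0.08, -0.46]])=[2.45, 0.59, 0.26]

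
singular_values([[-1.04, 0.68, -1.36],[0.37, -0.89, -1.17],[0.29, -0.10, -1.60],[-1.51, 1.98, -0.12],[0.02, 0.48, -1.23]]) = [3.01, 2.63, 0.59]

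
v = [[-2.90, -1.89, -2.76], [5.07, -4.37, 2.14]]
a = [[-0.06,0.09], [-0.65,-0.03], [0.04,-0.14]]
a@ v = [[0.63, -0.28, 0.36],[1.73, 1.36, 1.73],[-0.83, 0.54, -0.41]]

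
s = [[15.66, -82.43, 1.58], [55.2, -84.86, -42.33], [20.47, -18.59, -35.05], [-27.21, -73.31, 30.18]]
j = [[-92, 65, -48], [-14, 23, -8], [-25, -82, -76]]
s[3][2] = 30.18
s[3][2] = 30.18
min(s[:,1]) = -84.86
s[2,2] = -35.05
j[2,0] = -25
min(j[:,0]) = -92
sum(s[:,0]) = 64.12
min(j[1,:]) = -14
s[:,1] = [-82.43, -84.86, -18.59, -73.31]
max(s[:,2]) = 30.18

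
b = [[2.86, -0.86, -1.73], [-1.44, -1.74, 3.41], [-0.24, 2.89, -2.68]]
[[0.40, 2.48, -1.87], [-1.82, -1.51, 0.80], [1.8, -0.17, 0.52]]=b@[[-0.18, 0.28, -0.26], [0.08, -0.64, 0.52], [-0.57, -0.65, 0.39]]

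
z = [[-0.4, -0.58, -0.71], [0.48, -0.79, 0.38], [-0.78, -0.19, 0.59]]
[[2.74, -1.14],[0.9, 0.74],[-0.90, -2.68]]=z@[[0.05, 2.91], [-2.14, 0.59], [-2.14, -0.51]]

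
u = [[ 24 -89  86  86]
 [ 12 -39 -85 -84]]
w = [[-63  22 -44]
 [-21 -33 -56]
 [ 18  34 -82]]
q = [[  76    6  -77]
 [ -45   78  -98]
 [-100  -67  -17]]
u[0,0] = 24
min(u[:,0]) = 12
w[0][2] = -44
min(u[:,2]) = -85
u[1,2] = -85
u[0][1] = -89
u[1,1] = -39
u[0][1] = -89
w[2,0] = 18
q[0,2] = -77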